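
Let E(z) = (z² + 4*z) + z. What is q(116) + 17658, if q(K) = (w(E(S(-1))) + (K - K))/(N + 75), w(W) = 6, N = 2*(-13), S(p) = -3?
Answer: 865248/49 ≈ 17658.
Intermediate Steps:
E(z) = z² + 5*z
N = -26
q(K) = 6/49 (q(K) = (6 + (K - K))/(-26 + 75) = (6 + 0)/49 = 6*(1/49) = 6/49)
q(116) + 17658 = 6/49 + 17658 = 865248/49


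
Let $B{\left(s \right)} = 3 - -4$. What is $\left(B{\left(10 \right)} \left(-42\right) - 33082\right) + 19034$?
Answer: $-14342$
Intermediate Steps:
$B{\left(s \right)} = 7$ ($B{\left(s \right)} = 3 + 4 = 7$)
$\left(B{\left(10 \right)} \left(-42\right) - 33082\right) + 19034 = \left(7 \left(-42\right) - 33082\right) + 19034 = \left(-294 - 33082\right) + 19034 = -33376 + 19034 = -14342$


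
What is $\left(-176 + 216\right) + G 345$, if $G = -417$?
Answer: $-143825$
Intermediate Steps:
$\left(-176 + 216\right) + G 345 = \left(-176 + 216\right) - 143865 = 40 - 143865 = -143825$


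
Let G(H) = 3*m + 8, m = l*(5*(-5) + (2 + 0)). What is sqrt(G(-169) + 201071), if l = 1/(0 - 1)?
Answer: 2*sqrt(50287) ≈ 448.50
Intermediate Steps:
l = -1 (l = 1/(-1) = -1)
m = 23 (m = -(5*(-5) + (2 + 0)) = -(-25 + 2) = -1*(-23) = 23)
G(H) = 77 (G(H) = 3*23 + 8 = 69 + 8 = 77)
sqrt(G(-169) + 201071) = sqrt(77 + 201071) = sqrt(201148) = 2*sqrt(50287)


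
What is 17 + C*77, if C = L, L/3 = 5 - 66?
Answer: -14074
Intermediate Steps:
L = -183 (L = 3*(5 - 66) = 3*(-61) = -183)
C = -183
17 + C*77 = 17 - 183*77 = 17 - 14091 = -14074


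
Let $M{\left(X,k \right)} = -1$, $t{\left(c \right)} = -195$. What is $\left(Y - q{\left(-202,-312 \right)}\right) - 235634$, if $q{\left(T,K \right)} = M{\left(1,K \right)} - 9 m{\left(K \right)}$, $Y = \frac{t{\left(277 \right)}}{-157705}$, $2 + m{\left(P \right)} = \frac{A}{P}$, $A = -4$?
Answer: $- \frac{193249277329}{820066} \approx -2.3565 \cdot 10^{5}$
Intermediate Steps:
$m{\left(P \right)} = -2 - \frac{4}{P}$
$Y = \frac{39}{31541}$ ($Y = - \frac{195}{-157705} = \left(-195\right) \left(- \frac{1}{157705}\right) = \frac{39}{31541} \approx 0.0012365$)
$q{\left(T,K \right)} = 17 + \frac{36}{K}$ ($q{\left(T,K \right)} = -1 - 9 \left(-2 - \frac{4}{K}\right) = -1 + \left(18 + \frac{36}{K}\right) = 17 + \frac{36}{K}$)
$\left(Y - q{\left(-202,-312 \right)}\right) - 235634 = \left(\frac{39}{31541} - \left(17 + \frac{36}{-312}\right)\right) - 235634 = \left(\frac{39}{31541} - \left(17 + 36 \left(- \frac{1}{312}\right)\right)\right) - 235634 = \left(\frac{39}{31541} - \left(17 - \frac{3}{26}\right)\right) - 235634 = \left(\frac{39}{31541} - \frac{439}{26}\right) - 235634 = - \frac{13845485}{820066} - 235634 = - \frac{193249277329}{820066}$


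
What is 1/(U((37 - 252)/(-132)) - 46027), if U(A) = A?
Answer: -132/6075349 ≈ -2.1727e-5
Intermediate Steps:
1/(U((37 - 252)/(-132)) - 46027) = 1/((37 - 252)/(-132) - 46027) = 1/(-215*(-1/132) - 46027) = 1/(215/132 - 46027) = 1/(-6075349/132) = -132/6075349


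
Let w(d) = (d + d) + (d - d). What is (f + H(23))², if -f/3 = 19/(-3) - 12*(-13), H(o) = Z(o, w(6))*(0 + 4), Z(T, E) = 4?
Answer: 187489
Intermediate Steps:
w(d) = 2*d (w(d) = 2*d + 0 = 2*d)
H(o) = 16 (H(o) = 4*(0 + 4) = 4*4 = 16)
f = -449 (f = -3*(19/(-3) - 12*(-13)) = -3*(19*(-⅓) + 156) = -3*(-19/3 + 156) = -3*449/3 = -449)
(f + H(23))² = (-449 + 16)² = (-433)² = 187489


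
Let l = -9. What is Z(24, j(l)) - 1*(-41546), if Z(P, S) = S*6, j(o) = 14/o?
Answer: 124610/3 ≈ 41537.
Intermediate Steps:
Z(P, S) = 6*S
Z(24, j(l)) - 1*(-41546) = 6*(14/(-9)) - 1*(-41546) = 6*(14*(-1/9)) + 41546 = 6*(-14/9) + 41546 = -28/3 + 41546 = 124610/3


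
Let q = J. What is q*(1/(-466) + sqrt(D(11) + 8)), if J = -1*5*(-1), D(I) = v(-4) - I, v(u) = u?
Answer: -5/466 + 5*I*sqrt(7) ≈ -0.01073 + 13.229*I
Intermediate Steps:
D(I) = -4 - I
J = 5 (J = -5*(-1) = 5)
q = 5
q*(1/(-466) + sqrt(D(11) + 8)) = 5*(1/(-466) + sqrt((-4 - 1*11) + 8)) = 5*(-1/466 + sqrt((-4 - 11) + 8)) = 5*(-1/466 + sqrt(-15 + 8)) = 5*(-1/466 + sqrt(-7)) = 5*(-1/466 + I*sqrt(7)) = -5/466 + 5*I*sqrt(7)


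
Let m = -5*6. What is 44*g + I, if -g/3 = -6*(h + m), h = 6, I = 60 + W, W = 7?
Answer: -18941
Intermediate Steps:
I = 67 (I = 60 + 7 = 67)
m = -30
g = -432 (g = -(-18)*(6 - 30) = -(-18)*(-24) = -3*144 = -432)
44*g + I = 44*(-432) + 67 = -19008 + 67 = -18941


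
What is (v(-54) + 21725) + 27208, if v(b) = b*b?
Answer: 51849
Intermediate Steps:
v(b) = b²
(v(-54) + 21725) + 27208 = ((-54)² + 21725) + 27208 = (2916 + 21725) + 27208 = 24641 + 27208 = 51849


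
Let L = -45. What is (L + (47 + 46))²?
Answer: 2304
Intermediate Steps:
(L + (47 + 46))² = (-45 + (47 + 46))² = (-45 + 93)² = 48² = 2304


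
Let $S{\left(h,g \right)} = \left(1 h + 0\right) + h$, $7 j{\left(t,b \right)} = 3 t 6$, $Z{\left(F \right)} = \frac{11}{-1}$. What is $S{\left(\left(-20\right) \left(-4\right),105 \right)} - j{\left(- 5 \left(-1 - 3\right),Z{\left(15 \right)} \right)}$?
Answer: $\frac{760}{7} \approx 108.57$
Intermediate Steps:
$Z{\left(F \right)} = -11$ ($Z{\left(F \right)} = 11 \left(-1\right) = -11$)
$j{\left(t,b \right)} = \frac{18 t}{7}$ ($j{\left(t,b \right)} = \frac{3 t 6}{7} = \frac{18 t}{7}$)
$S{\left(h,g \right)} = 2 h$ ($S{\left(h,g \right)} = \left(h + 0\right) + h = h + h = 2 h$)
$S{\left(\left(-20\right) \left(-4\right),105 \right)} - j{\left(- 5 \left(-1 - 3\right),Z{\left(15 \right)} \right)} = 2 \left(\left(-20\right) \left(-4\right)\right) - \frac{18 \left(- 5 \left(-1 - 3\right)\right)}{7} = 2 \cdot 80 - \frac{18 \left(\left(-5\right) \left(-4\right)\right)}{7} = 160 - \frac{18}{7} \cdot 20 = 160 - \frac{360}{7} = \frac{760}{7}$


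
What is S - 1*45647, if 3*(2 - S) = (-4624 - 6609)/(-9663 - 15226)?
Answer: -3408186448/74667 ≈ -45645.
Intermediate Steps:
S = 138101/74667 (S = 2 - (-4624 - 6609)/(3*(-9663 - 15226)) = 2 - (-11233)/(3*(-24889)) = 2 - (-11233)*(-1)/(3*24889) = 2 - 1/3*11233/24889 = 2 - 11233/74667 = 138101/74667 ≈ 1.8496)
S - 1*45647 = 138101/74667 - 1*45647 = 138101/74667 - 45647 = -3408186448/74667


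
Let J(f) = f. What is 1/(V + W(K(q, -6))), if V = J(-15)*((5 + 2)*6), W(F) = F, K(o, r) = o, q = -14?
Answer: -1/644 ≈ -0.0015528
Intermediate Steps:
V = -630 (V = -15*(5 + 2)*6 = -105*6 = -15*42 = -630)
1/(V + W(K(q, -6))) = 1/(-630 - 14) = 1/(-644) = -1/644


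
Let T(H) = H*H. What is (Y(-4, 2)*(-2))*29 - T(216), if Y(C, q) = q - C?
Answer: -47004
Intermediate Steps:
T(H) = H²
(Y(-4, 2)*(-2))*29 - T(216) = ((2 - 1*(-4))*(-2))*29 - 1*216² = ((2 + 4)*(-2))*29 - 1*46656 = (6*(-2))*29 - 46656 = -12*29 - 46656 = -348 - 46656 = -47004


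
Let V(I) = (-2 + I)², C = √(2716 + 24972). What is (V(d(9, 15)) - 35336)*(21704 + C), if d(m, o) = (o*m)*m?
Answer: 31167660232 + 2872066*√6922 ≈ 3.1407e+10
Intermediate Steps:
d(m, o) = o*m² (d(m, o) = (m*o)*m = o*m²)
C = 2*√6922 (C = √27688 = 2*√6922 ≈ 166.40)
(V(d(9, 15)) - 35336)*(21704 + C) = ((-2 + 15*9²)² - 35336)*(21704 + 2*√6922) = ((-2 + 15*81)² - 35336)*(21704 + 2*√6922) = ((-2 + 1215)² - 35336)*(21704 + 2*√6922) = (1213² - 35336)*(21704 + 2*√6922) = (1471369 - 35336)*(21704 + 2*√6922) = 1436033*(21704 + 2*√6922) = 31167660232 + 2872066*√6922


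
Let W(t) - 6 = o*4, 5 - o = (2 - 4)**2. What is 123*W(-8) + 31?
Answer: 1261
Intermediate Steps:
o = 1 (o = 5 - (2 - 4)**2 = 5 - 1*(-2)**2 = 5 - 1*4 = 5 - 4 = 1)
W(t) = 10 (W(t) = 6 + 1*4 = 6 + 4 = 10)
123*W(-8) + 31 = 123*10 + 31 = 1230 + 31 = 1261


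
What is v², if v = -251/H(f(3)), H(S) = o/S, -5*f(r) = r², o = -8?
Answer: 5103081/1600 ≈ 3189.4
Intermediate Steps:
f(r) = -r²/5
H(S) = -8/S
v = -2259/40 (v = -251/((-8/((-⅕*3²)))) = -251/((-8/((-⅕*9)))) = -251/((-8/(-9/5))) = -251/((-8*(-5/9))) = -251/40/9 = -251*9/40 = -2259/40 ≈ -56.475)
v² = (-2259/40)² = 5103081/1600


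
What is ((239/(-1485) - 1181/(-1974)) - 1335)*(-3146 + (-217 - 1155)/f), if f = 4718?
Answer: 138267490238510/32929281 ≈ 4.1989e+6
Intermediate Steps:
((239/(-1485) - 1181/(-1974)) - 1335)*(-3146 + (-217 - 1155)/f) = ((239/(-1485) - 1181/(-1974)) - 1335)*(-3146 + (-217 - 1155)/4718) = ((239*(-1/1485) - 1181*(-1/1974)) - 1335)*(-3146 - 1372*1/4718) = ((-239/1485 + 1181/1974) - 1335)*(-3146 - 98/337) = (427333/977130 - 1335)*(-1060300/337) = -1304041217/977130*(-1060300/337) = 138267490238510/32929281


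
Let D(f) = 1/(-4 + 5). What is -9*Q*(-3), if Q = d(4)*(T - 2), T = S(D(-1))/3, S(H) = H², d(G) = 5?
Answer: -225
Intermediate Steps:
D(f) = 1 (D(f) = 1/1 = 1)
T = ⅓ (T = 1²/3 = 1*(⅓) = ⅓ ≈ 0.33333)
Q = -25/3 (Q = 5*(⅓ - 2) = 5*(-5/3) = -25/3 ≈ -8.3333)
-9*Q*(-3) = -9*(-25/3)*(-3) = 75*(-3) = -225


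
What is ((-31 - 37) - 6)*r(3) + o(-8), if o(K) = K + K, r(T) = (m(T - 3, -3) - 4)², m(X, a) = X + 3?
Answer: -90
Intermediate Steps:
m(X, a) = 3 + X
r(T) = (-4 + T)² (r(T) = ((3 + (T - 3)) - 4)² = ((3 + (-3 + T)) - 4)² = (T - 4)² = (-4 + T)²)
o(K) = 2*K
((-31 - 37) - 6)*r(3) + o(-8) = ((-31 - 37) - 6)*(-4 + 3)² + 2*(-8) = (-68 - 6)*(-1)² - 16 = -74*1 - 16 = -74 - 16 = -90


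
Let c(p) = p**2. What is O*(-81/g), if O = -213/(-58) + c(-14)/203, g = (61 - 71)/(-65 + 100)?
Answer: 152523/116 ≈ 1314.9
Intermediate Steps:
g = -2/7 (g = -10/35 = -10*1/35 = -2/7 ≈ -0.28571)
O = 269/58 (O = -213/(-58) + (-14)**2/203 = -213*(-1/58) + 196*(1/203) = 213/58 + 28/29 = 269/58 ≈ 4.6379)
O*(-81/g) = 269*(-81/(-2/7))/58 = 269*(-81*(-7/2))/58 = (269/58)*(567/2) = 152523/116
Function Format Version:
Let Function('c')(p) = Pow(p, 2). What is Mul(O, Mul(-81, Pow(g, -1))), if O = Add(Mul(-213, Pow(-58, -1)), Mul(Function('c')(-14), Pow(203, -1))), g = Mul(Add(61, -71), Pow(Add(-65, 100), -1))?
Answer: Rational(152523, 116) ≈ 1314.9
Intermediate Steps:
g = Rational(-2, 7) (g = Mul(-10, Pow(35, -1)) = Mul(-10, Rational(1, 35)) = Rational(-2, 7) ≈ -0.28571)
O = Rational(269, 58) (O = Add(Mul(-213, Pow(-58, -1)), Mul(Pow(-14, 2), Pow(203, -1))) = Add(Mul(-213, Rational(-1, 58)), Mul(196, Rational(1, 203))) = Add(Rational(213, 58), Rational(28, 29)) = Rational(269, 58) ≈ 4.6379)
Mul(O, Mul(-81, Pow(g, -1))) = Mul(Rational(269, 58), Mul(-81, Pow(Rational(-2, 7), -1))) = Mul(Rational(269, 58), Mul(-81, Rational(-7, 2))) = Mul(Rational(269, 58), Rational(567, 2)) = Rational(152523, 116)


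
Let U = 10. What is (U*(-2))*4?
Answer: -80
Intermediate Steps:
(U*(-2))*4 = (10*(-2))*4 = -20*4 = -80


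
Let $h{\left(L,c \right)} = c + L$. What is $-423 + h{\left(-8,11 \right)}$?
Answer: $-420$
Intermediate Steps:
$h{\left(L,c \right)} = L + c$
$-423 + h{\left(-8,11 \right)} = -423 + \left(-8 + 11\right) = -423 + 3 = -420$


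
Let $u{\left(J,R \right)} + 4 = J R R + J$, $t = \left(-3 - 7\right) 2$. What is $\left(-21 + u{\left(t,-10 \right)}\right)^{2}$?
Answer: $4182025$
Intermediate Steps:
$t = -20$ ($t = \left(-3 - 7\right) 2 = \left(-10\right) 2 = -20$)
$u{\left(J,R \right)} = -4 + J + J R^{2}$ ($u{\left(J,R \right)} = -4 + \left(J R R + J\right) = -4 + \left(J R^{2} + J\right) = -4 + \left(J + J R^{2}\right) = -4 + J + J R^{2}$)
$\left(-21 + u{\left(t,-10 \right)}\right)^{2} = \left(-21 - \left(24 + 2000\right)\right)^{2} = \left(-21 - 2024\right)^{2} = \left(-2045\right)^{2} = 4182025$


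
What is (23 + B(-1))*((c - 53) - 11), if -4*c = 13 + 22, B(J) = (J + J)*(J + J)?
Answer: -7857/4 ≈ -1964.3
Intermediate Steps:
B(J) = 4*J² (B(J) = (2*J)*(2*J) = 4*J²)
c = -35/4 (c = -(13 + 22)/4 = -¼*35 = -35/4 ≈ -8.7500)
(23 + B(-1))*((c - 53) - 11) = (23 + 4*(-1)²)*((-35/4 - 53) - 11) = (23 + 4*1)*(-247/4 - 11) = (23 + 4)*(-291/4) = 27*(-291/4) = -7857/4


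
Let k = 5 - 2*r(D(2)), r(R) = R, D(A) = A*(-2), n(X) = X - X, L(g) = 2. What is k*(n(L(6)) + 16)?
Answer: 208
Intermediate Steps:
n(X) = 0
D(A) = -2*A
k = 13 (k = 5 - (-4)*2 = 5 - 2*(-4) = 5 + 8 = 13)
k*(n(L(6)) + 16) = 13*(0 + 16) = 13*16 = 208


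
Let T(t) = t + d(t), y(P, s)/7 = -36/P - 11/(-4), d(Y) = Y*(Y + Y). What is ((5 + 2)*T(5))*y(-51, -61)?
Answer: 633325/68 ≈ 9313.6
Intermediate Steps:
d(Y) = 2*Y**2 (d(Y) = Y*(2*Y) = 2*Y**2)
y(P, s) = 77/4 - 252/P (y(P, s) = 7*(-36/P - 11/(-4)) = 7*(-36/P - 11*(-1/4)) = 7*(-36/P + 11/4) = 7*(11/4 - 36/P) = 77/4 - 252/P)
T(t) = t + 2*t**2
((5 + 2)*T(5))*y(-51, -61) = ((5 + 2)*(5*(1 + 2*5)))*(77/4 - 252/(-51)) = (7*(5*(1 + 10)))*(77/4 - 252*(-1/51)) = (7*(5*11))*(77/4 + 84/17) = (7*55)*(1645/68) = 385*(1645/68) = 633325/68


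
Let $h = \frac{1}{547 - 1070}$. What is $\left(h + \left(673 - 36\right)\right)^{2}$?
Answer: $\frac{110988922500}{273529} \approx 4.0577 \cdot 10^{5}$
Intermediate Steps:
$h = - \frac{1}{523}$ ($h = \frac{1}{-523} = - \frac{1}{523} \approx -0.001912$)
$\left(h + \left(673 - 36\right)\right)^{2} = \left(- \frac{1}{523} + \left(673 - 36\right)\right)^{2} = \left(- \frac{1}{523} + 637\right)^{2} = \left(\frac{333150}{523}\right)^{2} = \frac{110988922500}{273529}$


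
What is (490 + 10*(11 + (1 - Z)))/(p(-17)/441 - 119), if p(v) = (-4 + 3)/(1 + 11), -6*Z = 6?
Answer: -3281040/629749 ≈ -5.2101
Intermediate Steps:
Z = -1 (Z = -⅙*6 = -1)
p(v) = -1/12
(490 + 10*(11 + (1 - Z)))/(p(-17)/441 - 119) = (490 + 10*(11 + (1 - 1*(-1))))/(-1/12/441 - 119) = (490 + 10*(11 + (1 + 1)))/(-1/12*1/441 - 119) = (490 + 10*(11 + 2))/(-1/5292 - 119) = (490 + 10*13)/(-629749/5292) = (490 + 130)*(-5292/629749) = 620*(-5292/629749) = -3281040/629749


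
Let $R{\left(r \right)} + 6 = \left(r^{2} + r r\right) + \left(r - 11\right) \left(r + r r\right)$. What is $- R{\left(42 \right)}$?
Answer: $-59508$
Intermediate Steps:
$R{\left(r \right)} = -6 + 2 r^{2} + \left(-11 + r\right) \left(r + r^{2}\right)$ ($R{\left(r \right)} = -6 + \left(\left(r^{2} + r r\right) + \left(r - 11\right) \left(r + r r\right)\right) = -6 + \left(\left(r^{2} + r^{2}\right) + \left(-11 + r\right) \left(r + r^{2}\right)\right) = -6 + \left(2 r^{2} + \left(-11 + r\right) \left(r + r^{2}\right)\right) = -6 + 2 r^{2} + \left(-11 + r\right) \left(r + r^{2}\right)$)
$- R{\left(42 \right)} = - (-6 + 42^{3} - 462 - 8 \cdot 42^{2}) = - (-6 + 74088 - 462 - 14112) = \left(-1\right) 59508 = -59508$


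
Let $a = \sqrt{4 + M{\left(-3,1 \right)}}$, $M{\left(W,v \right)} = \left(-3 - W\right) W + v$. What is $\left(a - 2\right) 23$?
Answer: $-46 + 23 \sqrt{5} \approx 5.4296$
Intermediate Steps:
$M{\left(W,v \right)} = v + W \left(-3 - W\right)$ ($M{\left(W,v \right)} = W \left(-3 - W\right) + v = v + W \left(-3 - W\right)$)
$a = \sqrt{5}$ ($a = \sqrt{4 - -1} = \sqrt{4 + \left(1 - 9 + 9\right)} = \sqrt{4 + 1} = \sqrt{5} \approx 2.2361$)
$\left(a - 2\right) 23 = \left(\sqrt{5} - 2\right) 23 = \left(-2 + \sqrt{5}\right) 23 = -46 + 23 \sqrt{5}$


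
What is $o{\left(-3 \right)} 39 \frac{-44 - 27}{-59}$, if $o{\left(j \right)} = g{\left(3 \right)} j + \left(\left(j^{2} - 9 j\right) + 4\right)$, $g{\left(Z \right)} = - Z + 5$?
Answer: $\frac{94146}{59} \approx 1595.7$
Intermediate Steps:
$g{\left(Z \right)} = 5 - Z$
$o{\left(j \right)} = 4 + j^{2} - 7 j$ ($o{\left(j \right)} = \left(5 - 3\right) j + \left(\left(j^{2} - 9 j\right) + 4\right) = \left(5 - 3\right) j + \left(4 + j^{2} - 9 j\right) = 2 j + \left(4 + j^{2} - 9 j\right) = 4 + j^{2} - 7 j$)
$o{\left(-3 \right)} 39 \frac{-44 - 27}{-59} = \left(4 + \left(-3\right)^{2} - -21\right) 39 \frac{-44 - 27}{-59} = \left(4 + 9 + 21\right) 39 \left(-44 - 27\right) \left(- \frac{1}{59}\right) = 34 \cdot 39 \left(\left(-71\right) \left(- \frac{1}{59}\right)\right) = 1326 \cdot \frac{71}{59} = \frac{94146}{59}$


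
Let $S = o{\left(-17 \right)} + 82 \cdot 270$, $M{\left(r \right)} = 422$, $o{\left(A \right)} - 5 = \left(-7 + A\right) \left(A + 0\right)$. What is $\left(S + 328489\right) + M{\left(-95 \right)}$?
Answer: $351464$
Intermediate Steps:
$o{\left(A \right)} = 5 + A \left(-7 + A\right)$ ($o{\left(A \right)} = 5 + \left(-7 + A\right) \left(A + 0\right) = 5 + \left(-7 + A\right) A = 5 + A \left(-7 + A\right)$)
$S = 22553$ ($S = \left(5 + \left(-17\right)^{2} - -119\right) + 82 \cdot 270 = \left(5 + 289 + 119\right) + 22140 = 413 + 22140 = 22553$)
$\left(S + 328489\right) + M{\left(-95 \right)} = \left(22553 + 328489\right) + 422 = 351042 + 422 = 351464$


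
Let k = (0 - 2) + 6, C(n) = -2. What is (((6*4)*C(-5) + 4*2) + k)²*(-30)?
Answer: -38880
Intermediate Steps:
k = 4 (k = -2 + 6 = 4)
(((6*4)*C(-5) + 4*2) + k)²*(-30) = (((6*4)*(-2) + 4*2) + 4)²*(-30) = ((24*(-2) + 8) + 4)²*(-30) = ((-48 + 8) + 4)²*(-30) = (-40 + 4)²*(-30) = (-36)²*(-30) = 1296*(-30) = -38880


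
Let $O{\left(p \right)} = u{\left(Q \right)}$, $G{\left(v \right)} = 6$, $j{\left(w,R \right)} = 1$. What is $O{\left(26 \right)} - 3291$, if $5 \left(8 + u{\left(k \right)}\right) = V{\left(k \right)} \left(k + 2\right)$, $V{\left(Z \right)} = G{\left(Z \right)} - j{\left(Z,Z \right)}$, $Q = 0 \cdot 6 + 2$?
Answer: $-3295$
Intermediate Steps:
$Q = 2$ ($Q = 0 + 2 = 2$)
$V{\left(Z \right)} = 5$ ($V{\left(Z \right)} = 6 - 1 = 5$)
$u{\left(k \right)} = -6 + k$ ($u{\left(k \right)} = -8 + \frac{5 \left(k + 2\right)}{5} = -8 + \frac{5 \left(2 + k\right)}{5} = -8 + \frac{10 + 5 k}{5} = -8 + \left(2 + k\right) = -6 + k$)
$O{\left(p \right)} = -4$ ($O{\left(p \right)} = -6 + 2 = -4$)
$O{\left(26 \right)} - 3291 = -4 - 3291 = -3295$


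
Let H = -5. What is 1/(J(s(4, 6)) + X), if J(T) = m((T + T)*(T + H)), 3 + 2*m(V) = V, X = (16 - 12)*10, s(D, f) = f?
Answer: 2/89 ≈ 0.022472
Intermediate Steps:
X = 40 (X = 4*10 = 40)
m(V) = -3/2 + V/2
J(T) = -3/2 + T*(-5 + T) (J(T) = -3/2 + ((T + T)*(T - 5))/2 = -3/2 + ((2*T)*(-5 + T))/2 = -3/2 + (2*T*(-5 + T))/2 = -3/2 + T*(-5 + T))
1/(J(s(4, 6)) + X) = 1/((-3/2 + 6*(-5 + 6)) + 40) = 1/((-3/2 + 6*1) + 40) = 1/((-3/2 + 6) + 40) = 1/(9/2 + 40) = 1/(89/2) = 2/89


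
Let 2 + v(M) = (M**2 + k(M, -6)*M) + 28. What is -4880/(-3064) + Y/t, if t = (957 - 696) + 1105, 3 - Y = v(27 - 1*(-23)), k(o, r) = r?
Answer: -18149/523178 ≈ -0.034690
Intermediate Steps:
v(M) = 26 + M**2 - 6*M (v(M) = -2 + ((M**2 - 6*M) + 28) = -2 + (28 + M**2 - 6*M) = 26 + M**2 - 6*M)
Y = -2223 (Y = 3 - (26 + (27 - 1*(-23))**2 - 6*(27 - 1*(-23))) = 3 - (26 + (27 + 23)**2 - 6*(27 + 23)) = 3 - (26 + 50**2 - 6*50) = 3 - (26 + 2500 - 300) = 3 - 1*2226 = 3 - 2226 = -2223)
t = 1366 (t = 261 + 1105 = 1366)
-4880/(-3064) + Y/t = -4880/(-3064) - 2223/1366 = -4880*(-1/3064) - 2223*1/1366 = 610/383 - 2223/1366 = -18149/523178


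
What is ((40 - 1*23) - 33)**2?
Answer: 256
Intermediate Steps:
((40 - 1*23) - 33)**2 = ((40 - 23) - 33)**2 = (17 - 33)**2 = (-16)**2 = 256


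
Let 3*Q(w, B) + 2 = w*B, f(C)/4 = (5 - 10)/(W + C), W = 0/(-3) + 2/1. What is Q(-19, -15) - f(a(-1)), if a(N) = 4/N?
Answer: 253/3 ≈ 84.333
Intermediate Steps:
W = 2 (W = 0*(-⅓) + 2*1 = 0 + 2 = 2)
f(C) = -20/(2 + C) (f(C) = 4*((5 - 10)/(2 + C)) = 4*(-5/(2 + C)) = -20/(2 + C))
Q(w, B) = -⅔ + B*w/3 (Q(w, B) = -⅔ + (w*B)/3 = -⅔ + (B*w)/3 = -⅔ + B*w/3)
Q(-19, -15) - f(a(-1)) = (-⅔ + (⅓)*(-15)*(-19)) - (-20)/(2 + 4/(-1)) = (-⅔ + 95) - (-20)/(2 + 4*(-1)) = 283/3 - (-20)/(2 - 4) = 283/3 - (-20)/(-2) = 283/3 - (-20)*(-1)/2 = 283/3 - 1*10 = 283/3 - 10 = 253/3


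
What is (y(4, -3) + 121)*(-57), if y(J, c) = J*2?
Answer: -7353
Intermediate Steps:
y(J, c) = 2*J
(y(4, -3) + 121)*(-57) = (2*4 + 121)*(-57) = (8 + 121)*(-57) = 129*(-57) = -7353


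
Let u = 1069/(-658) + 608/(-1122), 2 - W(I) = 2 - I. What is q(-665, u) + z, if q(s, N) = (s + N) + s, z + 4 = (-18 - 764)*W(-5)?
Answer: 950099747/369138 ≈ 2573.8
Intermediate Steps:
W(I) = I (W(I) = 2 - (2 - I) = 2 + (-2 + I) = I)
z = 3906 (z = -4 + (-18 - 764)*(-5) = -4 - 782*(-5) = -4 + 3910 = 3906)
u = -799741/369138 (u = 1069*(-1/658) + 608*(-1/1122) = -1069/658 - 304/561 = -799741/369138 ≈ -2.1665)
q(s, N) = N + 2*s (q(s, N) = (N + s) + s = N + 2*s)
q(-665, u) + z = (-799741/369138 + 2*(-665)) + 3906 = (-799741/369138 - 1330) + 3906 = -491753281/369138 + 3906 = 950099747/369138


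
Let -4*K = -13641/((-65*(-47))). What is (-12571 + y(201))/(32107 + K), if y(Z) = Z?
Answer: -151161400/392361181 ≈ -0.38526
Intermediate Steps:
K = 13641/12220 (K = -(-13641)/(4*((-65*(-47)))) = -(-13641)/(4*3055) = -¼*(-13641/3055) = 13641/12220 ≈ 1.1163)
(-12571 + y(201))/(32107 + K) = (-12571 + 201)/(32107 + 13641/12220) = -12370/392361181/12220 = -12370*12220/392361181 = -151161400/392361181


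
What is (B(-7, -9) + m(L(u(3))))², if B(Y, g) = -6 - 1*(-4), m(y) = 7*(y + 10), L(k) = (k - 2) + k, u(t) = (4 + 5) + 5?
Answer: 62500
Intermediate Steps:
u(t) = 14 (u(t) = 9 + 5 = 14)
L(k) = -2 + 2*k (L(k) = (-2 + k) + k = -2 + 2*k)
m(y) = 70 + 7*y (m(y) = 7*(10 + y) = 70 + 7*y)
B(Y, g) = -2 (B(Y, g) = -6 + 4 = -2)
(B(-7, -9) + m(L(u(3))))² = (-2 + (70 + 7*(-2 + 2*14)))² = (-2 + (70 + 7*(-2 + 28)))² = (-2 + (70 + 7*26))² = (-2 + (70 + 182))² = (-2 + 252)² = 250² = 62500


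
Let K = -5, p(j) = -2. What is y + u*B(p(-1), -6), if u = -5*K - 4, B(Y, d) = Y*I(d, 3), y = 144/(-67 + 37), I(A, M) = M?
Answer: -654/5 ≈ -130.80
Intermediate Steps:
y = -24/5 (y = 144/(-30) = 144*(-1/30) = -24/5 ≈ -4.8000)
B(Y, d) = 3*Y (B(Y, d) = Y*3 = 3*Y)
u = 21 (u = -5*(-5) - 4 = 25 - 4 = 21)
y + u*B(p(-1), -6) = -24/5 + 21*(3*(-2)) = -24/5 + 21*(-6) = -24/5 - 126 = -654/5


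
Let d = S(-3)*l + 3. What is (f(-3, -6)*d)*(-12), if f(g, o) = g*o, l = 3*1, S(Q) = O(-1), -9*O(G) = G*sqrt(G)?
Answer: -648 - 72*I ≈ -648.0 - 72.0*I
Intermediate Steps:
O(G) = -G**(3/2)/9 (O(G) = -G*sqrt(G)/9 = -G**(3/2)/9)
S(Q) = I/9 (S(Q) = -(-1)*I/9 = I/9)
l = 3
d = 3 + I/3 (d = (I/9)*3 + 3 = I/3 + 3 = 3 + I/3 ≈ 3.0 + 0.33333*I)
(f(-3, -6)*d)*(-12) = ((-3*(-6))*(3 + I/3))*(-12) = (18*(3 + I/3))*(-12) = (54 + 6*I)*(-12) = -648 - 72*I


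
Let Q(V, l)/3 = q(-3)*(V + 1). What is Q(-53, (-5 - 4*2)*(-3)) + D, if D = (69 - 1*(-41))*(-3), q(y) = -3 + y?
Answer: 606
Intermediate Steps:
Q(V, l) = -18 - 18*V (Q(V, l) = 3*((-3 - 3)*(V + 1)) = 3*(-6*(1 + V)) = 3*(-6 - 6*V) = -18 - 18*V)
D = -330 (D = (69 + 41)*(-3) = 110*(-3) = -330)
Q(-53, (-5 - 4*2)*(-3)) + D = (-18 - 18*(-53)) - 330 = (-18 + 954) - 330 = 936 - 330 = 606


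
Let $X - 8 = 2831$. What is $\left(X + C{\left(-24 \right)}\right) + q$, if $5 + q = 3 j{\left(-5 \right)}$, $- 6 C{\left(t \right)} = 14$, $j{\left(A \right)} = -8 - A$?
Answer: $\frac{8468}{3} \approx 2822.7$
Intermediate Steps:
$C{\left(t \right)} = - \frac{7}{3}$ ($C{\left(t \right)} = \left(- \frac{1}{6}\right) 14 = - \frac{7}{3}$)
$X = 2839$ ($X = 8 + 2831 = 2839$)
$q = -14$ ($q = -5 + 3 \left(-8 - -5\right) = -5 + 3 \left(-8 + 5\right) = -5 + 3 \left(-3\right) = -5 - 9 = -14$)
$\left(X + C{\left(-24 \right)}\right) + q = \left(2839 - \frac{7}{3}\right) - 14 = \frac{8510}{3} - 14 = \frac{8468}{3}$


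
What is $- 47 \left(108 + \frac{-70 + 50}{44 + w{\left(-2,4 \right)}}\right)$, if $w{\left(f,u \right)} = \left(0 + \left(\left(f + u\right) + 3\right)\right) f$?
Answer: $- \frac{85822}{17} \approx -5048.4$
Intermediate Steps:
$w{\left(f,u \right)} = f \left(3 + f + u\right)$ ($w{\left(f,u \right)} = \left(0 + \left(3 + f + u\right)\right) f = \left(3 + f + u\right) f = f \left(3 + f + u\right)$)
$- 47 \left(108 + \frac{-70 + 50}{44 + w{\left(-2,4 \right)}}\right) = - 47 \left(108 + \frac{-70 + 50}{44 - 2 \left(3 - 2 + 4\right)}\right) = - 47 \left(108 - \frac{20}{44 - 10}\right) = - 47 \left(108 - \frac{20}{34}\right) = - 47 \left(108 - \frac{10}{17}\right) = \left(-47\right) \frac{1826}{17} = - \frac{85822}{17}$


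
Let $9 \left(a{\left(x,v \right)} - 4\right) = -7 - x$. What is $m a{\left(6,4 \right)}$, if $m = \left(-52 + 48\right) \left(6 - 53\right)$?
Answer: $\frac{4324}{9} \approx 480.44$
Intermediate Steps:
$a{\left(x,v \right)} = \frac{29}{9} - \frac{x}{9}$ ($a{\left(x,v \right)} = 4 + \frac{-7 - x}{9} = 4 - \left(\frac{7}{9} + \frac{x}{9}\right) = \frac{29}{9} - \frac{x}{9}$)
$m = 188$ ($m = \left(-4\right) \left(-47\right) = 188$)
$m a{\left(6,4 \right)} = 188 \left(\frac{29}{9} - \frac{2}{3}\right) = 188 \cdot \frac{23}{9} = \frac{4324}{9}$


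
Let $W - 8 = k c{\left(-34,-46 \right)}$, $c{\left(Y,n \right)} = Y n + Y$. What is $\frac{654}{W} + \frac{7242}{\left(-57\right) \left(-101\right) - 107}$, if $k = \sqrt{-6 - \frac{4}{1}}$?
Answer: $\frac{10597375143}{8266325725} - \frac{250155 i \sqrt{10}}{5852266} \approx 1.282 - 0.13517 i$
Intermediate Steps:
$c{\left(Y,n \right)} = Y + Y n$
$k = i \sqrt{10}$ ($k = \sqrt{-6 - 4} = \sqrt{-10} = i \sqrt{10} \approx 3.1623 i$)
$W = 8 + 1530 i \sqrt{10}$ ($W = 8 + i \sqrt{10} \left(- 34 \left(1 - 46\right)\right) = 8 + i \sqrt{10} \left(\left(-34\right) \left(-45\right)\right) = 8 + i \sqrt{10} \cdot 1530 = 8 + 1530 i \sqrt{10} \approx 8.0 + 4838.3 i$)
$\frac{654}{W} + \frac{7242}{\left(-57\right) \left(-101\right) - 107} = \frac{654}{8 + 1530 i \sqrt{10}} + \frac{7242}{\left(-57\right) \left(-101\right) - 107} = \frac{654}{8 + 1530 i \sqrt{10}} + \frac{7242}{5757 - 107} = \frac{654}{8 + 1530 i \sqrt{10}} + \frac{7242}{5650} = \frac{654}{8 + 1530 i \sqrt{10}} + 7242 \cdot \frac{1}{5650} = \frac{654}{8 + 1530 i \sqrt{10}} + \frac{3621}{2825} = \frac{3621}{2825} + \frac{654}{8 + 1530 i \sqrt{10}}$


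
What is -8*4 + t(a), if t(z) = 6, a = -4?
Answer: -26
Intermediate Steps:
-8*4 + t(a) = -8*4 + 6 = -32 + 6 = -26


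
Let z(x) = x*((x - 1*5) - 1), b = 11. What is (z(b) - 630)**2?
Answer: 330625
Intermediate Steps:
z(x) = x*(-6 + x) (z(x) = x*((x - 5) - 1) = x*((-5 + x) - 1) = x*(-6 + x))
(z(b) - 630)**2 = (11*(-6 + 11) - 630)**2 = (11*5 - 630)**2 = (55 - 630)**2 = (-575)**2 = 330625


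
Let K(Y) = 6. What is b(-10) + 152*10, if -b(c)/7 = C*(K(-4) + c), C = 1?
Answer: 1548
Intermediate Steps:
b(c) = -42 - 7*c (b(c) = -7*(6 + c) = -42 - 7*c)
b(-10) + 152*10 = (-42 - 7*(-10)) + 152*10 = (-42 + 70) + 1520 = 28 + 1520 = 1548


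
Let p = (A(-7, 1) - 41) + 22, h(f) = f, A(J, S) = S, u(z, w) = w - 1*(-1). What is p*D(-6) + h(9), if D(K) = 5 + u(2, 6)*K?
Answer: 675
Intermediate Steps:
u(z, w) = 1 + w (u(z, w) = w + 1 = 1 + w)
p = -18 (p = (1 - 41) + 22 = -40 + 22 = -18)
D(K) = 5 + 7*K (D(K) = 5 + (1 + 6)*K = 5 + 7*K)
p*D(-6) + h(9) = -18*(5 + 7*(-6)) + 9 = -18*(5 - 42) + 9 = -18*(-37) + 9 = 666 + 9 = 675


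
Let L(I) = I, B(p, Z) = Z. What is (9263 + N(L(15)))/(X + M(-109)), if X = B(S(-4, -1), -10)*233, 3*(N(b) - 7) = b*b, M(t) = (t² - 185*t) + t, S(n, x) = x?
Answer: 3115/9869 ≈ 0.31563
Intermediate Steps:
M(t) = t² - 184*t
N(b) = 7 + b²/3 (N(b) = 7 + (b*b)/3 = 7 + b²/3)
X = -2330 (X = -10*233 = -2330)
(9263 + N(L(15)))/(X + M(-109)) = (9263 + (7 + (⅓)*15²))/(-2330 - 109*(-184 - 109)) = (9263 + (7 + (⅓)*225))/(-2330 - 109*(-293)) = (9263 + (7 + 75))/(-2330 + 31937) = (9263 + 82)/29607 = 9345*(1/29607) = 3115/9869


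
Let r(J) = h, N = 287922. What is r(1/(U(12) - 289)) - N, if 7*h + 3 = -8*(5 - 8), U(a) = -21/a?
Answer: -287919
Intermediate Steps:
h = 3 (h = -3/7 + (-8*(5 - 8))/7 = -3/7 + (-8*(-3))/7 = -3/7 + (⅐)*24 = -3/7 + 24/7 = 3)
r(J) = 3
r(1/(U(12) - 289)) - N = 3 - 1*287922 = 3 - 287922 = -287919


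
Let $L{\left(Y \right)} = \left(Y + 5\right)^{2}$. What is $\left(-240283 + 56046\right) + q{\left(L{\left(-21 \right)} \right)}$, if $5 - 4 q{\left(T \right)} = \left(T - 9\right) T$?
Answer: $- \frac{800175}{4} \approx -2.0004 \cdot 10^{5}$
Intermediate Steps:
$L{\left(Y \right)} = \left(5 + Y\right)^{2}$
$q{\left(T \right)} = \frac{5}{4} - \frac{T \left(-9 + T\right)}{4}$ ($q{\left(T \right)} = \frac{5}{4} - \frac{\left(T - 9\right) T}{4} = \frac{5}{4} - \frac{\left(-9 + T\right) T}{4} = \frac{5}{4} - \frac{T \left(-9 + T\right)}{4}$)
$\left(-240283 + 56046\right) + q{\left(L{\left(-21 \right)} \right)} = \left(-240283 + 56046\right) + \left(\frac{5}{4} - \frac{\left(\left(5 - 21\right)^{2}\right)^{2}}{4} + \frac{9 \left(5 - 21\right)^{2}}{4}\right) = -184237 + \left(\frac{5}{4} - \frac{\left(\left(-16\right)^{2}\right)^{2}}{4} + \frac{9 \left(-16\right)^{2}}{4}\right) = -184237 + \left(\frac{5}{4} - \frac{256^{2}}{4} + \frac{9}{4} \cdot 256\right) = -184237 + \left(\frac{5}{4} - 16384 + 576\right) = -184237 - \frac{63227}{4} = - \frac{800175}{4}$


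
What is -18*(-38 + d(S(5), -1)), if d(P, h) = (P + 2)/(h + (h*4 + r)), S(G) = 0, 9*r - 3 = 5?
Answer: 25632/37 ≈ 692.76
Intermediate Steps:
r = 8/9 (r = 1/3 + (1/9)*5 = 1/3 + 5/9 = 8/9 ≈ 0.88889)
d(P, h) = (2 + P)/(8/9 + 5*h) (d(P, h) = (P + 2)/(h + (h*4 + 8/9)) = (2 + P)/(h + (4*h + 8/9)) = (2 + P)/(h + (8/9 + 4*h)) = (2 + P)/(8/9 + 5*h))
-18*(-38 + d(S(5), -1)) = -18*(-38 + 9*(2 + 0)/(8 + 45*(-1))) = -18*(-38 + 9*2/(8 - 45)) = -18*(-38 + 9*2/(-37)) = -18*(-38 + 9*(-1/37)*2) = -18*(-38 - 18/37) = -18*(-1424/37) = 25632/37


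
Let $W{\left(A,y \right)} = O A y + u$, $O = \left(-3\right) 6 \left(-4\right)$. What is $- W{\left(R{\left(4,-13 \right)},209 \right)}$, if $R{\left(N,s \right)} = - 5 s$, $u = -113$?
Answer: $-978007$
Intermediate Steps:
$O = 72$ ($O = \left(-18\right) \left(-4\right) = 72$)
$W{\left(A,y \right)} = -113 + 72 A y$ ($W{\left(A,y \right)} = 72 A y - 113 = -113 + 72 A y$)
$- W{\left(R{\left(4,-13 \right)},209 \right)} = - (-113 + 72 \left(\left(-5\right) \left(-13\right)\right) 209) = - (-113 + 72 \cdot 65 \cdot 209) = - (-113 + 978120) = \left(-1\right) 978007 = -978007$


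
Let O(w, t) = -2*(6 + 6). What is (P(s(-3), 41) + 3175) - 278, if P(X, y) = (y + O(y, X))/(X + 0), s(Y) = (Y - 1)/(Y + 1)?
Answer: 5811/2 ≈ 2905.5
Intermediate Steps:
O(w, t) = -24 (O(w, t) = -2*12 = -24)
s(Y) = (-1 + Y)/(1 + Y)
P(X, y) = (-24 + y)/X (P(X, y) = (y - 24)/(X + 0) = (-24 + y)/X)
(P(s(-3), 41) + 3175) - 278 = ((-24 + 41)/(((-1 - 3)/(1 - 3))) + 3175) - 278 = (17/(-4/(-2)) + 3175) - 278 = (17/(-1/2*(-4)) + 3175) - 278 = (17/2 + 3175) - 278 = 6367/2 - 278 = 5811/2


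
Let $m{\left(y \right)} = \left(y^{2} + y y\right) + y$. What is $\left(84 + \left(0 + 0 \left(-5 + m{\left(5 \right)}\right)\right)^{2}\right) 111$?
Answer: $9324$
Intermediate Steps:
$m{\left(y \right)} = y + 2 y^{2}$ ($m{\left(y \right)} = \left(y^{2} + y^{2}\right) + y = 2 y^{2} + y = y + 2 y^{2}$)
$\left(84 + \left(0 + 0 \left(-5 + m{\left(5 \right)}\right)\right)^{2}\right) 111 = \left(84 + \left(0 + 0 \left(-5 + 5 \left(1 + 2 \cdot 5\right)\right)\right)^{2}\right) 111 = \left(84 + \left(0 + 0 \left(-5 + 5 \left(1 + 10\right)\right)\right)^{2}\right) 111 = \left(84 + \left(0 + 0 \left(-5 + 5 \cdot 11\right)\right)^{2}\right) 111 = \left(84 + \left(0 + 0 \left(-5 + 55\right)\right)^{2}\right) 111 = \left(84 + \left(0 + 0 \cdot 50\right)^{2}\right) 111 = \left(84 + \left(0 + 0\right)^{2}\right) 111 = \left(84 + 0^{2}\right) 111 = \left(84 + 0\right) 111 = 84 \cdot 111 = 9324$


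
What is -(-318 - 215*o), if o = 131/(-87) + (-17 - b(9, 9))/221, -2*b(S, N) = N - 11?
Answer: -446969/19227 ≈ -23.247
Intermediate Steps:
b(S, N) = 11/2 - N/2 (b(S, N) = -(N - 11)/2 = -(-11 + N)/2 = 11/2 - N/2)
o = -30517/19227 (o = 131/(-87) + (-17 - (11/2 - ½*9))/221 = 131*(-1/87) + (-17 - (11/2 - 9/2))*(1/221) = -131/87 + (-17 - 1*1)*(1/221) = -131/87 + (-17 - 1)*(1/221) = -131/87 - 18*1/221 = -131/87 - 18/221 = -30517/19227 ≈ -1.5872)
-(-318 - 215*o) = -(-318 - 215*(-30517/19227)) = -(-318 + 6561155/19227) = -1*446969/19227 = -446969/19227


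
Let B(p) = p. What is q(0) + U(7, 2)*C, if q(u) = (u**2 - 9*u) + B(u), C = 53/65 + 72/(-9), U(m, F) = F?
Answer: -934/65 ≈ -14.369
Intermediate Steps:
C = -467/65 (C = 53*(1/65) + 72*(-1/9) = 53/65 - 8 = -467/65 ≈ -7.1846)
q(u) = u**2 - 8*u (q(u) = (u**2 - 9*u) + u = u**2 - 8*u)
q(0) + U(7, 2)*C = 0*(-8 + 0) + 2*(-467/65) = 0*(-8) - 934/65 = 0 - 934/65 = -934/65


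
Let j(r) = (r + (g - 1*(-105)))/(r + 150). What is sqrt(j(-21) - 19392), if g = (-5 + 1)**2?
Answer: 2*I*sqrt(80672343)/129 ≈ 139.25*I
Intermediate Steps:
g = 16 (g = (-4)**2 = 16)
j(r) = (121 + r)/(150 + r) (j(r) = (r + (16 - 1*(-105)))/(r + 150) = (r + (16 + 105))/(150 + r) = (r + 121)/(150 + r) = (121 + r)/(150 + r))
sqrt(j(-21) - 19392) = sqrt((121 - 21)/(150 - 21) - 19392) = sqrt(100/129 - 19392) = sqrt(-2501468/129) = 2*I*sqrt(80672343)/129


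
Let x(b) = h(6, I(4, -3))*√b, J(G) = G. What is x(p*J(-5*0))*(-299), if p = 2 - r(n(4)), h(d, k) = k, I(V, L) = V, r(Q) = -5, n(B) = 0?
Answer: 0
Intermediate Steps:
p = 7 (p = 2 - 1*(-5) = 2 + 5 = 7)
x(b) = 4*√b
x(p*J(-5*0))*(-299) = (4*√(7*(-5*0)))*(-299) = (4*√(7*0))*(-299) = (4*√0)*(-299) = (4*0)*(-299) = 0*(-299) = 0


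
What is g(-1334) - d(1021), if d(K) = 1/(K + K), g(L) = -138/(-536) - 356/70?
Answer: -46244759/9576980 ≈ -4.8287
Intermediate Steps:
g(L) = -45289/9380 (g(L) = -138*(-1/536) - 356*1/70 = 69/268 - 178/35 = -45289/9380)
d(K) = 1/(2*K)
g(-1334) - d(1021) = -45289/9380 - 1/(2*1021) = -45289/9380 - 1*1/2042 = -45289/9380 - 1/2042 = -46244759/9576980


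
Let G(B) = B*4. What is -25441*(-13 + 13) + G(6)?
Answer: 24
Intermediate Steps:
G(B) = 4*B
-25441*(-13 + 13) + G(6) = -25441*(-13 + 13) + 4*6 = -25441*0 + 24 = -1339*0 + 24 = 0 + 24 = 24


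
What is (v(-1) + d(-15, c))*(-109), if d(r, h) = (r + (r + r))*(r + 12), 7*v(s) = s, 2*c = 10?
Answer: -102896/7 ≈ -14699.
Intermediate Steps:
c = 5 (c = (1/2)*10 = 5)
v(s) = s/7
d(r, h) = 3*r*(12 + r) (d(r, h) = (r + 2*r)*(12 + r) = (3*r)*(12 + r) = 3*r*(12 + r))
(v(-1) + d(-15, c))*(-109) = ((1/7)*(-1) + 3*(-15)*(12 - 15))*(-109) = (-1/7 + 3*(-15)*(-3))*(-109) = (-1/7 + 135)*(-109) = (944/7)*(-109) = -102896/7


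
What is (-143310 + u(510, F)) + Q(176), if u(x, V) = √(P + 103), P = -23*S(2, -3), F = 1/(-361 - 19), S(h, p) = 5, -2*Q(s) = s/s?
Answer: -286621/2 + 2*I*√3 ≈ -1.4331e+5 + 3.4641*I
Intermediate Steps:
Q(s) = -½ (Q(s) = -s/(2*s) = -½*1 = -½)
F = -1/380 (F = 1/(-380) = -1/380 ≈ -0.0026316)
P = -115 (P = -23*5 = -115)
u(x, V) = 2*I*√3 (u(x, V) = √(-115 + 103) = √(-12) = 2*I*√3)
(-143310 + u(510, F)) + Q(176) = (-143310 + 2*I*√3) - ½ = -286621/2 + 2*I*√3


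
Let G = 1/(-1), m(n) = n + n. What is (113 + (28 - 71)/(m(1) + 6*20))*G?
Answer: -13743/122 ≈ -112.65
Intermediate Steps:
m(n) = 2*n
G = -1
(113 + (28 - 71)/(m(1) + 6*20))*G = (113 + (28 - 71)/(2*1 + 6*20))*(-1) = (113 - 43/(2 + 120))*(-1) = (113 - 43/122)*(-1) = (13743/122)*(-1) = -13743/122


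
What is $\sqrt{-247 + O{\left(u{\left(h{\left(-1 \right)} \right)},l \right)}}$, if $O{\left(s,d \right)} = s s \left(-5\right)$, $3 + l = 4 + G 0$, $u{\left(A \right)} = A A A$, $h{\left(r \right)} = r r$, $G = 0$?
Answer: $6 i \sqrt{7} \approx 15.875 i$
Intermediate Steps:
$h{\left(r \right)} = r^{2}$
$u{\left(A \right)} = A^{3}$ ($u{\left(A \right)} = A^{2} A = A^{3}$)
$l = 1$ ($l = -3 + \left(4 + 0 \cdot 0\right) = -3 + \left(4 + 0\right) = -3 + 4 = 1$)
$O{\left(s,d \right)} = - 5 s^{2}$ ($O{\left(s,d \right)} = s^{2} \left(-5\right) = - 5 s^{2}$)
$\sqrt{-247 + O{\left(u{\left(h{\left(-1 \right)} \right)},l \right)}} = \sqrt{-247 - 5 \left(\left(\left(-1\right)^{2}\right)^{3}\right)^{2}} = \sqrt{-247 - 5 \left(1^{3}\right)^{2}} = \sqrt{-247 - 5 \cdot 1^{2}} = \sqrt{-247 - 5} = \sqrt{-252} = 6 i \sqrt{7}$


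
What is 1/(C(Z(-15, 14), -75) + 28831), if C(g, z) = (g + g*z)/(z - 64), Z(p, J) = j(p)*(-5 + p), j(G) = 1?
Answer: 139/4006029 ≈ 3.4698e-5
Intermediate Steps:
Z(p, J) = -5 + p (Z(p, J) = 1*(-5 + p) = -5 + p)
C(g, z) = (g + g*z)/(-64 + z)
1/(C(Z(-15, 14), -75) + 28831) = 1/((-5 - 15)*(1 - 75)/(-64 - 75) + 28831) = 1/(-20*(-74)/(-139) + 28831) = 1/(-20*(-1/139)*(-74) + 28831) = 1/(-1480/139 + 28831) = 1/(4006029/139) = 139/4006029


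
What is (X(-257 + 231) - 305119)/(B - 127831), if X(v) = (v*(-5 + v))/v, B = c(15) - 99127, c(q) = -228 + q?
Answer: 17950/13363 ≈ 1.3433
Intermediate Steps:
B = -99340 (B = (-228 + 15) - 99127 = -213 - 99127 = -99340)
X(v) = -5 + v
(X(-257 + 231) - 305119)/(B - 127831) = ((-5 + (-257 + 231)) - 305119)/(-99340 - 127831) = ((-5 - 26) - 305119)/(-227171) = (-31 - 305119)*(-1/227171) = -305150*(-1/227171) = 17950/13363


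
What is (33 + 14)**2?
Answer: 2209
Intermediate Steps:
(33 + 14)**2 = 47**2 = 2209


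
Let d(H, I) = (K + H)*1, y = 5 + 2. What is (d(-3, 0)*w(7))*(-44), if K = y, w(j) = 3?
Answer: -528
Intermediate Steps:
y = 7
K = 7
d(H, I) = 7 + H (d(H, I) = (7 + H)*1 = 7 + H)
(d(-3, 0)*w(7))*(-44) = ((7 - 3)*3)*(-44) = (4*3)*(-44) = 12*(-44) = -528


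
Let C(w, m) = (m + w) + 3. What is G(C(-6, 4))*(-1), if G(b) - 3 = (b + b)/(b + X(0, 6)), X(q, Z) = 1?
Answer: -4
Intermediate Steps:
C(w, m) = 3 + m + w
G(b) = 3 + 2*b/(1 + b) (G(b) = 3 + (b + b)/(b + 1) = 3 + (2*b)/(1 + b) = 3 + 2*b/(1 + b))
G(C(-6, 4))*(-1) = ((3 + 5*(3 + 4 - 6))/(1 + (3 + 4 - 6)))*(-1) = ((3 + 5*1)/(1 + 1))*(-1) = ((3 + 5)/2)*(-1) = ((½)*8)*(-1) = 4*(-1) = -4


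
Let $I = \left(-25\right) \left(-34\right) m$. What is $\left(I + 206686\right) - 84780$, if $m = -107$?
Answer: $30956$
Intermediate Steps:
$I = -90950$ ($I = \left(-25\right) \left(-34\right) \left(-107\right) = 850 \left(-107\right) = -90950$)
$\left(I + 206686\right) - 84780 = \left(-90950 + 206686\right) - 84780 = 115736 - 84780 = 30956$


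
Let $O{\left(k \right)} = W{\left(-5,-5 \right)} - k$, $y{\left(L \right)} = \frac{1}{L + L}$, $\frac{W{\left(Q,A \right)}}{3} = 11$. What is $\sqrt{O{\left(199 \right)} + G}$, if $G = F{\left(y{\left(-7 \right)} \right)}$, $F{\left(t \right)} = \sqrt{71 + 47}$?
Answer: $\sqrt{-166 + \sqrt{118}} \approx 12.455 i$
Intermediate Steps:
$W{\left(Q,A \right)} = 33$ ($W{\left(Q,A \right)} = 3 \cdot 11 = 33$)
$y{\left(L \right)} = \frac{1}{2 L}$
$O{\left(k \right)} = 33 - k$
$F{\left(t \right)} = \sqrt{118}$
$G = \sqrt{118} \approx 10.863$
$\sqrt{O{\left(199 \right)} + G} = \sqrt{\left(33 - 199\right) + \sqrt{118}} = \sqrt{-166 + \sqrt{118}}$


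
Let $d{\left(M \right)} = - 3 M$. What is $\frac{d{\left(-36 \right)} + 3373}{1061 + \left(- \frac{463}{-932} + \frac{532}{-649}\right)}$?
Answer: $\frac{2105545508}{641569611} \approx 3.2819$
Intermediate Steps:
$\frac{d{\left(-36 \right)} + 3373}{1061 + \left(- \frac{463}{-932} + \frac{532}{-649}\right)} = \frac{\left(-3\right) \left(-36\right) + 3373}{1061 + \left(- \frac{463}{-932} + \frac{532}{-649}\right)} = \frac{108 + 3373}{1061 + \left(\left(-463\right) \left(- \frac{1}{932}\right) + 532 \left(- \frac{1}{649}\right)\right)} = \frac{3481}{1061 + \left(\frac{463}{932} - \frac{532}{649}\right)} = \frac{3481}{1061 - \frac{195337}{604868}} = \frac{3481}{\frac{641569611}{604868}} = 3481 \cdot \frac{604868}{641569611} = \frac{2105545508}{641569611}$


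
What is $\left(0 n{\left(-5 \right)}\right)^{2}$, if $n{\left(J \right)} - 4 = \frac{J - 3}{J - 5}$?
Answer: $0$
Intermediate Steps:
$n{\left(J \right)} = 4 + \frac{-3 + J}{-5 + J}$ ($n{\left(J \right)} = 4 + \frac{J - 3}{J - 5} = 4 + \frac{-3 + J}{-5 + J}$)
$\left(0 n{\left(-5 \right)}\right)^{2} = \left(0 \frac{-23 + 5 \left(-5\right)}{-5 - 5}\right)^{2} = \left(0 \frac{-23 - 25}{-10}\right)^{2} = \left(0 \left(\left(- \frac{1}{10}\right) \left(-48\right)\right)\right)^{2} = \left(0 \cdot \frac{24}{5}\right)^{2} = 0^{2} = 0$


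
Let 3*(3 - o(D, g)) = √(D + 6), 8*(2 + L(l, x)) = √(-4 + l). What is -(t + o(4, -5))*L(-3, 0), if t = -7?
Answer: -(12 + √10)*(16 - I*√7)/24 ≈ -10.108 + 1.6715*I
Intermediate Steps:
L(l, x) = -2 + √(-4 + l)/8
o(D, g) = 3 - √(6 + D)/3 (o(D, g) = 3 - √(D + 6)/3 = 3 - √(6 + D)/3)
-(t + o(4, -5))*L(-3, 0) = -(-7 + (3 - √(6 + 4)/3))*(-2 + √(-4 - 3)/8) = -(-7 + (3 - √10/3))*(-2 + √(-7)/8) = -(-4 - √10/3)*(-2 + (I*√7)/8) = -(-4 - √10/3)*(-2 + I*√7/8)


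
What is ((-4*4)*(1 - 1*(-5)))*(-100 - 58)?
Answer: 15168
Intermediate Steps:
((-4*4)*(1 - 1*(-5)))*(-100 - 58) = -16*(1 + 5)*(-158) = -16*6*(-158) = -96*(-158) = 15168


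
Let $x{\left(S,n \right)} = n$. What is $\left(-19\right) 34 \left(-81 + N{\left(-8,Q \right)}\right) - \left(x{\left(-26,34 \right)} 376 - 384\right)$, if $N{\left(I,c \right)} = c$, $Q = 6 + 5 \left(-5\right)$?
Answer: $52200$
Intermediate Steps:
$Q = -19$ ($Q = 6 - 25 = -19$)
$\left(-19\right) 34 \left(-81 + N{\left(-8,Q \right)}\right) - \left(x{\left(-26,34 \right)} 376 - 384\right) = \left(-19\right) 34 \left(-81 - 19\right) - \left(34 \cdot 376 - 384\right) = \left(-646\right) \left(-100\right) - \left(12784 - 384\right) = 64600 - 12400 = 52200$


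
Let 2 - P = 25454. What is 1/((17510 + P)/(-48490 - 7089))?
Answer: 55579/7942 ≈ 6.9981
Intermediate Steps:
P = -25452 (P = 2 - 1*25454 = 2 - 25454 = -25452)
1/((17510 + P)/(-48490 - 7089)) = 1/((17510 - 25452)/(-48490 - 7089)) = 1/(-7942/(-55579)) = 1/(-7942*(-1/55579)) = 1/(7942/55579) = 55579/7942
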